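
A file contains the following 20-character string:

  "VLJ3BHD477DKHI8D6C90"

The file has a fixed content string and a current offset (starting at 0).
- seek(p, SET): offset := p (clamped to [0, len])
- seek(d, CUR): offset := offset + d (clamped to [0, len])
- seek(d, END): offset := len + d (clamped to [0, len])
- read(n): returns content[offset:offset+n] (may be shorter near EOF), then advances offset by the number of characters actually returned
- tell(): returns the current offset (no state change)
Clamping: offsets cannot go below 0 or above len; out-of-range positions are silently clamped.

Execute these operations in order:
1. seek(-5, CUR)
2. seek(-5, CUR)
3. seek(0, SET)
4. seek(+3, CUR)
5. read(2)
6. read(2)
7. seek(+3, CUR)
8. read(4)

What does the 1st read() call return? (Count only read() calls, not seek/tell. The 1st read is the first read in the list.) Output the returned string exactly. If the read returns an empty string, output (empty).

Answer: 3B

Derivation:
After 1 (seek(-5, CUR)): offset=0
After 2 (seek(-5, CUR)): offset=0
After 3 (seek(0, SET)): offset=0
After 4 (seek(+3, CUR)): offset=3
After 5 (read(2)): returned '3B', offset=5
After 6 (read(2)): returned 'HD', offset=7
After 7 (seek(+3, CUR)): offset=10
After 8 (read(4)): returned 'DKHI', offset=14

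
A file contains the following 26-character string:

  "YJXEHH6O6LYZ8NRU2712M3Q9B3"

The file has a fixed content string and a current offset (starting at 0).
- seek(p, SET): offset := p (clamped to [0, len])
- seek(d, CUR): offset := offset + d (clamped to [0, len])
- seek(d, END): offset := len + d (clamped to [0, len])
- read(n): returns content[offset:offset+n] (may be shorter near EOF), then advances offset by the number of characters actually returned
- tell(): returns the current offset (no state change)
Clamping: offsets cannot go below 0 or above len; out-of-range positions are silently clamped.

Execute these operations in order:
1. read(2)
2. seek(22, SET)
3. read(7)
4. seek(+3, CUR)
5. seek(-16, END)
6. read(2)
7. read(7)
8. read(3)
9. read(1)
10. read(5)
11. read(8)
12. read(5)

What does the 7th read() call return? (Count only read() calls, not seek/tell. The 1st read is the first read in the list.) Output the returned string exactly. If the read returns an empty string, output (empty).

After 1 (read(2)): returned 'YJ', offset=2
After 2 (seek(22, SET)): offset=22
After 3 (read(7)): returned 'Q9B3', offset=26
After 4 (seek(+3, CUR)): offset=26
After 5 (seek(-16, END)): offset=10
After 6 (read(2)): returned 'YZ', offset=12
After 7 (read(7)): returned '8NRU271', offset=19
After 8 (read(3)): returned '2M3', offset=22
After 9 (read(1)): returned 'Q', offset=23
After 10 (read(5)): returned '9B3', offset=26
After 11 (read(8)): returned '', offset=26
After 12 (read(5)): returned '', offset=26

Answer: 9B3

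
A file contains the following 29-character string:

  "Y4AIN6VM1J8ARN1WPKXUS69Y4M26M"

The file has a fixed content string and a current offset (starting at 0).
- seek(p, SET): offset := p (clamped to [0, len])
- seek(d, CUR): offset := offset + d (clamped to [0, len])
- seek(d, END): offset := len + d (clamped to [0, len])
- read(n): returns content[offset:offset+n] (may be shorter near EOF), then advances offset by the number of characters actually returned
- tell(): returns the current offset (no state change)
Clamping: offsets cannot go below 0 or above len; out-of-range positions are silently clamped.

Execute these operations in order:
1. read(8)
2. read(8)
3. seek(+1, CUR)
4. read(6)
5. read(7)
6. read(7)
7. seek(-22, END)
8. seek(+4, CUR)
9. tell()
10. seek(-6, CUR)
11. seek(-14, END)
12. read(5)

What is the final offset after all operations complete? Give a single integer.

After 1 (read(8)): returned 'Y4AIN6VM', offset=8
After 2 (read(8)): returned '1J8ARN1W', offset=16
After 3 (seek(+1, CUR)): offset=17
After 4 (read(6)): returned 'KXUS69', offset=23
After 5 (read(7)): returned 'Y4M26M', offset=29
After 6 (read(7)): returned '', offset=29
After 7 (seek(-22, END)): offset=7
After 8 (seek(+4, CUR)): offset=11
After 9 (tell()): offset=11
After 10 (seek(-6, CUR)): offset=5
After 11 (seek(-14, END)): offset=15
After 12 (read(5)): returned 'WPKXU', offset=20

Answer: 20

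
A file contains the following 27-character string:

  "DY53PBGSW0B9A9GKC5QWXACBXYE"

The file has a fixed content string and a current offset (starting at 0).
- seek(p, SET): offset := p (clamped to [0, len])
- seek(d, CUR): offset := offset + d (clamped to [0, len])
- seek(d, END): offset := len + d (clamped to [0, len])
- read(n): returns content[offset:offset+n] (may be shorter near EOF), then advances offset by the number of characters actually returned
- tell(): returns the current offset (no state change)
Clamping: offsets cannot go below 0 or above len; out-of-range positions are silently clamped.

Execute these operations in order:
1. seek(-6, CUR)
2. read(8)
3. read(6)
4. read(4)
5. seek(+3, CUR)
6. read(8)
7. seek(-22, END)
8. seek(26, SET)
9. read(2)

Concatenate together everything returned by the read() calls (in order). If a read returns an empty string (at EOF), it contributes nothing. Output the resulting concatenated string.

Answer: DY53PBGSW0B9A9GKC5ACBXYEE

Derivation:
After 1 (seek(-6, CUR)): offset=0
After 2 (read(8)): returned 'DY53PBGS', offset=8
After 3 (read(6)): returned 'W0B9A9', offset=14
After 4 (read(4)): returned 'GKC5', offset=18
After 5 (seek(+3, CUR)): offset=21
After 6 (read(8)): returned 'ACBXYE', offset=27
After 7 (seek(-22, END)): offset=5
After 8 (seek(26, SET)): offset=26
After 9 (read(2)): returned 'E', offset=27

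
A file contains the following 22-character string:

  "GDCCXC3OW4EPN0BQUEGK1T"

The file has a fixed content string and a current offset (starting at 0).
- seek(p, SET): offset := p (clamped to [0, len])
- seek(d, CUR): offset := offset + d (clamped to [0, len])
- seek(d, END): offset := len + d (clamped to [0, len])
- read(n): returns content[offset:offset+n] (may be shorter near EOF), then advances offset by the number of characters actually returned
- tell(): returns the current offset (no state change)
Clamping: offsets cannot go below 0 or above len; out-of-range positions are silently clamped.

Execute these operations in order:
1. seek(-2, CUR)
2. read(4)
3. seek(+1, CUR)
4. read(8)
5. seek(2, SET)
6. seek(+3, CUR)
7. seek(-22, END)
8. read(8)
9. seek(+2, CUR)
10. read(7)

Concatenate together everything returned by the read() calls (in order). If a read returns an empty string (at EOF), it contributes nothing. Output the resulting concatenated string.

After 1 (seek(-2, CUR)): offset=0
After 2 (read(4)): returned 'GDCC', offset=4
After 3 (seek(+1, CUR)): offset=5
After 4 (read(8)): returned 'C3OW4EPN', offset=13
After 5 (seek(2, SET)): offset=2
After 6 (seek(+3, CUR)): offset=5
After 7 (seek(-22, END)): offset=0
After 8 (read(8)): returned 'GDCCXC3O', offset=8
After 9 (seek(+2, CUR)): offset=10
After 10 (read(7)): returned 'EPN0BQU', offset=17

Answer: GDCCC3OW4EPNGDCCXC3OEPN0BQU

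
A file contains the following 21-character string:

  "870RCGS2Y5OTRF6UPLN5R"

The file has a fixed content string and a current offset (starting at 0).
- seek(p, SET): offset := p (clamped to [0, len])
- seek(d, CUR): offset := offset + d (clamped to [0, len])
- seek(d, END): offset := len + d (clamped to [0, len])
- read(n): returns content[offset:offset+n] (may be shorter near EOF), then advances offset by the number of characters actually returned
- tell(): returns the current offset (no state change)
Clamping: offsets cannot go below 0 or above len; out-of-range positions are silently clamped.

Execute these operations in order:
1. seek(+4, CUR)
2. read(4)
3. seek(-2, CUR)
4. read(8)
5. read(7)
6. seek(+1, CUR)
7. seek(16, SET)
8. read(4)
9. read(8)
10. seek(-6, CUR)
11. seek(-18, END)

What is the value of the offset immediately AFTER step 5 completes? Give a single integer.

After 1 (seek(+4, CUR)): offset=4
After 2 (read(4)): returned 'CGS2', offset=8
After 3 (seek(-2, CUR)): offset=6
After 4 (read(8)): returned 'S2Y5OTRF', offset=14
After 5 (read(7)): returned '6UPLN5R', offset=21

Answer: 21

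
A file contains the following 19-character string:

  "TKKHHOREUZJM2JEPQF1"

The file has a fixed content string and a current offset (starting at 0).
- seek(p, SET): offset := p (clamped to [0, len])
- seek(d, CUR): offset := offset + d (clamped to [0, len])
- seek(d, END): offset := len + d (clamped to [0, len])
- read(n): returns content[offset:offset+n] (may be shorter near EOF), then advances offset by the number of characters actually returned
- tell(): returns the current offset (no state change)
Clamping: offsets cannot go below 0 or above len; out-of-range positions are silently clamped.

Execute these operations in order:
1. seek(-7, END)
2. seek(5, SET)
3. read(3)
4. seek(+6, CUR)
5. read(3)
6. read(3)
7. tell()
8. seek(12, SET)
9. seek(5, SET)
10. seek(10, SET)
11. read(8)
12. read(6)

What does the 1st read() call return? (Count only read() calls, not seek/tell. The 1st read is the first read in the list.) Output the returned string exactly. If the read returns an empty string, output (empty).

Answer: ORE

Derivation:
After 1 (seek(-7, END)): offset=12
After 2 (seek(5, SET)): offset=5
After 3 (read(3)): returned 'ORE', offset=8
After 4 (seek(+6, CUR)): offset=14
After 5 (read(3)): returned 'EPQ', offset=17
After 6 (read(3)): returned 'F1', offset=19
After 7 (tell()): offset=19
After 8 (seek(12, SET)): offset=12
After 9 (seek(5, SET)): offset=5
After 10 (seek(10, SET)): offset=10
After 11 (read(8)): returned 'JM2JEPQF', offset=18
After 12 (read(6)): returned '1', offset=19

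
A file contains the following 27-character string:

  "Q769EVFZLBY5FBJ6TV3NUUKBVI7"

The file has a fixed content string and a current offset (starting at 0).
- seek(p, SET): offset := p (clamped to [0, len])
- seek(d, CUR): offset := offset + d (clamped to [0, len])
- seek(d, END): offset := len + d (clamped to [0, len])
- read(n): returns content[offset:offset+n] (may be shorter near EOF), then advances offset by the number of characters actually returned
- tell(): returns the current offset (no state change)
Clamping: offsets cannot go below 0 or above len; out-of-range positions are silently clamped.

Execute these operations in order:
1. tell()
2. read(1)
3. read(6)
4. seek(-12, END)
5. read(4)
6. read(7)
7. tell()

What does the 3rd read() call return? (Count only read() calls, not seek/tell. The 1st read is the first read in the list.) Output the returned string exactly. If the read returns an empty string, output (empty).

After 1 (tell()): offset=0
After 2 (read(1)): returned 'Q', offset=1
After 3 (read(6)): returned '769EVF', offset=7
After 4 (seek(-12, END)): offset=15
After 5 (read(4)): returned '6TV3', offset=19
After 6 (read(7)): returned 'NUUKBVI', offset=26
After 7 (tell()): offset=26

Answer: 6TV3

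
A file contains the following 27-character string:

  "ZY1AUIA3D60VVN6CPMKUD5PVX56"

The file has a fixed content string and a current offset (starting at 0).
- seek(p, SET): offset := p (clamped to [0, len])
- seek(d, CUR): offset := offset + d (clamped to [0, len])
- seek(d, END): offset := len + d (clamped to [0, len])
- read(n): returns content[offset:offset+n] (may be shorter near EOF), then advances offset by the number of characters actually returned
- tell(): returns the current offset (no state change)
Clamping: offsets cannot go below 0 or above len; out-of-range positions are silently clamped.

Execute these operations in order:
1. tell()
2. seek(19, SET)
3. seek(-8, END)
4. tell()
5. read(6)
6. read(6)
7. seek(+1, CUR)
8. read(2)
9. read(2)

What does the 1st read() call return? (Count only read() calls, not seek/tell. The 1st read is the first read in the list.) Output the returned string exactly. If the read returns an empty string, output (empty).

Answer: UD5PVX

Derivation:
After 1 (tell()): offset=0
After 2 (seek(19, SET)): offset=19
After 3 (seek(-8, END)): offset=19
After 4 (tell()): offset=19
After 5 (read(6)): returned 'UD5PVX', offset=25
After 6 (read(6)): returned '56', offset=27
After 7 (seek(+1, CUR)): offset=27
After 8 (read(2)): returned '', offset=27
After 9 (read(2)): returned '', offset=27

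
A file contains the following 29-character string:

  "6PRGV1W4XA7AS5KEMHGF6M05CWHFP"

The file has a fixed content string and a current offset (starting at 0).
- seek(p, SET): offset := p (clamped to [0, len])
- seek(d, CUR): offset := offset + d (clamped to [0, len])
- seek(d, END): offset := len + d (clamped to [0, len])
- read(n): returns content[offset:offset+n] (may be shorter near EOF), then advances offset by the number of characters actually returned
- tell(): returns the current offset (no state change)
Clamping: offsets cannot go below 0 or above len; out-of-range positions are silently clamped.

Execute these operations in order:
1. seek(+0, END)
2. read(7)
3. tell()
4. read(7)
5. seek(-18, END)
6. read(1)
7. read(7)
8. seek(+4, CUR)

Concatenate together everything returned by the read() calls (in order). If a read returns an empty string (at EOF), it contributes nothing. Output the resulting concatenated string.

Answer: AS5KEMHG

Derivation:
After 1 (seek(+0, END)): offset=29
After 2 (read(7)): returned '', offset=29
After 3 (tell()): offset=29
After 4 (read(7)): returned '', offset=29
After 5 (seek(-18, END)): offset=11
After 6 (read(1)): returned 'A', offset=12
After 7 (read(7)): returned 'S5KEMHG', offset=19
After 8 (seek(+4, CUR)): offset=23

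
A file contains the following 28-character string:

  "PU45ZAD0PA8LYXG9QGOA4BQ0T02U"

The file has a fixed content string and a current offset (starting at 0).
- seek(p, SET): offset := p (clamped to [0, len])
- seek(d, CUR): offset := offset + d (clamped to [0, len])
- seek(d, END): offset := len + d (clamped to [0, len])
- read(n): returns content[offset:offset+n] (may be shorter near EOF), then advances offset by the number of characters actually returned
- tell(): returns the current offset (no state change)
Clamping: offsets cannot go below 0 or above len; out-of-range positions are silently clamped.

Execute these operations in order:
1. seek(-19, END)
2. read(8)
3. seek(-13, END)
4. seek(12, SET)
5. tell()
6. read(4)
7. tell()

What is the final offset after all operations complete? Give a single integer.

Answer: 16

Derivation:
After 1 (seek(-19, END)): offset=9
After 2 (read(8)): returned 'A8LYXG9Q', offset=17
After 3 (seek(-13, END)): offset=15
After 4 (seek(12, SET)): offset=12
After 5 (tell()): offset=12
After 6 (read(4)): returned 'YXG9', offset=16
After 7 (tell()): offset=16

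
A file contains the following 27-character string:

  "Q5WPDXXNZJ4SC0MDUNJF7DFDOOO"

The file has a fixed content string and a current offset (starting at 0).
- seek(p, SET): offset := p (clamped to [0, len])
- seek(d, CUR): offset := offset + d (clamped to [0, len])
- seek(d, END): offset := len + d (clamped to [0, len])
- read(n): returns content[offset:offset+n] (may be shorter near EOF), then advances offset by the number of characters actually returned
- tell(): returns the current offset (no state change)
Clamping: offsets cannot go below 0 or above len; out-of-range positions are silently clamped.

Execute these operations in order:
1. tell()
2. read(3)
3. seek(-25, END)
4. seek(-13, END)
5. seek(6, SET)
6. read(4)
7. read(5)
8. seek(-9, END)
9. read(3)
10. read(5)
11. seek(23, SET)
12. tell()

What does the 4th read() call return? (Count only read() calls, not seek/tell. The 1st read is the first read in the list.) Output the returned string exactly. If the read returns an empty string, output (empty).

After 1 (tell()): offset=0
After 2 (read(3)): returned 'Q5W', offset=3
After 3 (seek(-25, END)): offset=2
After 4 (seek(-13, END)): offset=14
After 5 (seek(6, SET)): offset=6
After 6 (read(4)): returned 'XNZJ', offset=10
After 7 (read(5)): returned '4SC0M', offset=15
After 8 (seek(-9, END)): offset=18
After 9 (read(3)): returned 'JF7', offset=21
After 10 (read(5)): returned 'DFDOO', offset=26
After 11 (seek(23, SET)): offset=23
After 12 (tell()): offset=23

Answer: JF7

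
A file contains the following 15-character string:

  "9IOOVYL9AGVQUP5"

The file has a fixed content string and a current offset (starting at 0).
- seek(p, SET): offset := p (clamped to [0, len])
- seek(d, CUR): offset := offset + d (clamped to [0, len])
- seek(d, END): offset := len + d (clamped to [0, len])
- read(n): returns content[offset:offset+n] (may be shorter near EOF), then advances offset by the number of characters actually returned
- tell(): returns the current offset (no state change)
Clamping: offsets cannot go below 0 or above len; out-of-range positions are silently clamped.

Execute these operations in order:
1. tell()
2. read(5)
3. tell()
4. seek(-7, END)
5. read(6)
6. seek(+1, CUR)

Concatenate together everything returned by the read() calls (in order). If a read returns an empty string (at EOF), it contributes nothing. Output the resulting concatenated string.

Answer: 9IOOVAGVQUP

Derivation:
After 1 (tell()): offset=0
After 2 (read(5)): returned '9IOOV', offset=5
After 3 (tell()): offset=5
After 4 (seek(-7, END)): offset=8
After 5 (read(6)): returned 'AGVQUP', offset=14
After 6 (seek(+1, CUR)): offset=15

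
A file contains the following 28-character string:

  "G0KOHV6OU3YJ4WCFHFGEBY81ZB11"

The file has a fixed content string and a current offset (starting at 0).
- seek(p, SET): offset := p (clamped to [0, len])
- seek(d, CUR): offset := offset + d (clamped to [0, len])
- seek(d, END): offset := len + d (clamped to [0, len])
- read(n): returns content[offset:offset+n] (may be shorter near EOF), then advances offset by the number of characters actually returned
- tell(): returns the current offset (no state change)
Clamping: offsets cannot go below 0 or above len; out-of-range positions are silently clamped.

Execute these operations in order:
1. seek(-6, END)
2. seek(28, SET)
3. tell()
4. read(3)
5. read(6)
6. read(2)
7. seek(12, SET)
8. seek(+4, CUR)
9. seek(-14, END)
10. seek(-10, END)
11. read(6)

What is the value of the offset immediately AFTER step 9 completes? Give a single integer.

Answer: 14

Derivation:
After 1 (seek(-6, END)): offset=22
After 2 (seek(28, SET)): offset=28
After 3 (tell()): offset=28
After 4 (read(3)): returned '', offset=28
After 5 (read(6)): returned '', offset=28
After 6 (read(2)): returned '', offset=28
After 7 (seek(12, SET)): offset=12
After 8 (seek(+4, CUR)): offset=16
After 9 (seek(-14, END)): offset=14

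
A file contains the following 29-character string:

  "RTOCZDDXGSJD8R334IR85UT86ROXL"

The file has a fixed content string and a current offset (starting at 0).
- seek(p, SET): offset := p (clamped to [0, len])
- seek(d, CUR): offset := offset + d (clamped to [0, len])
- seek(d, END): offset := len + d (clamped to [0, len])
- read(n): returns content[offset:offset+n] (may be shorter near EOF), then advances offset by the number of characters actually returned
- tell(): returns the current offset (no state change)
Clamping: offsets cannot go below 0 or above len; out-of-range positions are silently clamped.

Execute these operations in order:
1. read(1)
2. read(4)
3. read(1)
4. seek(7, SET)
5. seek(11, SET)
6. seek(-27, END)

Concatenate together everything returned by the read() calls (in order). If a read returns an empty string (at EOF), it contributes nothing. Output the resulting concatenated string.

Answer: RTOCZD

Derivation:
After 1 (read(1)): returned 'R', offset=1
After 2 (read(4)): returned 'TOCZ', offset=5
After 3 (read(1)): returned 'D', offset=6
After 4 (seek(7, SET)): offset=7
After 5 (seek(11, SET)): offset=11
After 6 (seek(-27, END)): offset=2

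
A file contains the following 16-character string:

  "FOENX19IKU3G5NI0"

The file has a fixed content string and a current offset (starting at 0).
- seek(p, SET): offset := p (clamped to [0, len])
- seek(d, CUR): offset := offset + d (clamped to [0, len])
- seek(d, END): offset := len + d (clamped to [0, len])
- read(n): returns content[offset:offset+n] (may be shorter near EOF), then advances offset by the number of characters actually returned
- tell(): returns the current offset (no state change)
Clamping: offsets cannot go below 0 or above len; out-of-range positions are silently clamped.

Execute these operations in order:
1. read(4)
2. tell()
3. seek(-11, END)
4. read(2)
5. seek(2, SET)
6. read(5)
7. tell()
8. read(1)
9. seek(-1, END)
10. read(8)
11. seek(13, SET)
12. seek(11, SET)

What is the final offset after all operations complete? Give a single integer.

Answer: 11

Derivation:
After 1 (read(4)): returned 'FOEN', offset=4
After 2 (tell()): offset=4
After 3 (seek(-11, END)): offset=5
After 4 (read(2)): returned '19', offset=7
After 5 (seek(2, SET)): offset=2
After 6 (read(5)): returned 'ENX19', offset=7
After 7 (tell()): offset=7
After 8 (read(1)): returned 'I', offset=8
After 9 (seek(-1, END)): offset=15
After 10 (read(8)): returned '0', offset=16
After 11 (seek(13, SET)): offset=13
After 12 (seek(11, SET)): offset=11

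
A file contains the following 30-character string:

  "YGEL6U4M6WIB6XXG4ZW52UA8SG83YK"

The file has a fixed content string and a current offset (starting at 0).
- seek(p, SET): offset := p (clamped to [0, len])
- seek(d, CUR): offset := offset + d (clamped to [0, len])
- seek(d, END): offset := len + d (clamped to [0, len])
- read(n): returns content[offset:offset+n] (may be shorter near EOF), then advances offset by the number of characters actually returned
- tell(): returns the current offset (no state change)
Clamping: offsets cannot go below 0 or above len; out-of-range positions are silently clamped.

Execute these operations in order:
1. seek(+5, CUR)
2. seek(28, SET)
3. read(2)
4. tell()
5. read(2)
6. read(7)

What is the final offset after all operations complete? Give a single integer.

Answer: 30

Derivation:
After 1 (seek(+5, CUR)): offset=5
After 2 (seek(28, SET)): offset=28
After 3 (read(2)): returned 'YK', offset=30
After 4 (tell()): offset=30
After 5 (read(2)): returned '', offset=30
After 6 (read(7)): returned '', offset=30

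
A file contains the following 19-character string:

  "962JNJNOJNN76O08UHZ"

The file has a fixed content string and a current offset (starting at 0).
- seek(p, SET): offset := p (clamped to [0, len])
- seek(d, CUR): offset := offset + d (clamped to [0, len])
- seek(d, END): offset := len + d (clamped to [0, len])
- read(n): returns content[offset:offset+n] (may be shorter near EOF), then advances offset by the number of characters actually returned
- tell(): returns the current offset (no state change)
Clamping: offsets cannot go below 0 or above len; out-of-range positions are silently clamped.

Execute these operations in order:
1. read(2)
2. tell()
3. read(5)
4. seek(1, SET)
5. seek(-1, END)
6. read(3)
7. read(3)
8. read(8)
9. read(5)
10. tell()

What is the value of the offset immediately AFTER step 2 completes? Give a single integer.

After 1 (read(2)): returned '96', offset=2
After 2 (tell()): offset=2

Answer: 2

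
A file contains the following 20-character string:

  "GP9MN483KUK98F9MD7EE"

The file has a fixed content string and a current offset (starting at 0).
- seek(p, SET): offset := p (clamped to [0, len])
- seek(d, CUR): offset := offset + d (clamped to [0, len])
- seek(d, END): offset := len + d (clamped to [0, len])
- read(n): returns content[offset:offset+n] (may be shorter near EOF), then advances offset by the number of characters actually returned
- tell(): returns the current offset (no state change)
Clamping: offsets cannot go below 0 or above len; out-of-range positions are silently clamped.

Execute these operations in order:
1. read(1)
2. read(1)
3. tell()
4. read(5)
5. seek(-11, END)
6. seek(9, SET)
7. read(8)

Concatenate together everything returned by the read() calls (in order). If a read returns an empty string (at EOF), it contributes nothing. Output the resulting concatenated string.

After 1 (read(1)): returned 'G', offset=1
After 2 (read(1)): returned 'P', offset=2
After 3 (tell()): offset=2
After 4 (read(5)): returned '9MN48', offset=7
After 5 (seek(-11, END)): offset=9
After 6 (seek(9, SET)): offset=9
After 7 (read(8)): returned 'UK98F9MD', offset=17

Answer: GP9MN48UK98F9MD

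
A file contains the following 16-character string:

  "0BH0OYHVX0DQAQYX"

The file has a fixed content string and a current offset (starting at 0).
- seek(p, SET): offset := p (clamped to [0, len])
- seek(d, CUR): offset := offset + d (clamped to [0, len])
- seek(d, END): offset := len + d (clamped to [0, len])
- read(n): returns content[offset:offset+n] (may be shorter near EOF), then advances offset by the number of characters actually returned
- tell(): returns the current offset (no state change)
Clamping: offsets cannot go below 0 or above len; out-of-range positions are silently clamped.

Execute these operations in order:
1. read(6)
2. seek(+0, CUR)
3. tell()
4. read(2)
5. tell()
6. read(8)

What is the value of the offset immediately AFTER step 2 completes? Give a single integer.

After 1 (read(6)): returned '0BH0OY', offset=6
After 2 (seek(+0, CUR)): offset=6

Answer: 6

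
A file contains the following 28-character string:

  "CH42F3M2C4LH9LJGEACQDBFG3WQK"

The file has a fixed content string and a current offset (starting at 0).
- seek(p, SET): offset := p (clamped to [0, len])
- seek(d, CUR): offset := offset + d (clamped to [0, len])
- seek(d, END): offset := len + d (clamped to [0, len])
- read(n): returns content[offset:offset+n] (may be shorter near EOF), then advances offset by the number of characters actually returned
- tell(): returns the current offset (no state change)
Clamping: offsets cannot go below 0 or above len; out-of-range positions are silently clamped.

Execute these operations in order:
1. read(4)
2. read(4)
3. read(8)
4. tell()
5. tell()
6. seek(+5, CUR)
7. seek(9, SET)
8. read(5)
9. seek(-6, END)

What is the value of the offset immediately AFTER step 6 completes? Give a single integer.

Answer: 21

Derivation:
After 1 (read(4)): returned 'CH42', offset=4
After 2 (read(4)): returned 'F3M2', offset=8
After 3 (read(8)): returned 'C4LH9LJG', offset=16
After 4 (tell()): offset=16
After 5 (tell()): offset=16
After 6 (seek(+5, CUR)): offset=21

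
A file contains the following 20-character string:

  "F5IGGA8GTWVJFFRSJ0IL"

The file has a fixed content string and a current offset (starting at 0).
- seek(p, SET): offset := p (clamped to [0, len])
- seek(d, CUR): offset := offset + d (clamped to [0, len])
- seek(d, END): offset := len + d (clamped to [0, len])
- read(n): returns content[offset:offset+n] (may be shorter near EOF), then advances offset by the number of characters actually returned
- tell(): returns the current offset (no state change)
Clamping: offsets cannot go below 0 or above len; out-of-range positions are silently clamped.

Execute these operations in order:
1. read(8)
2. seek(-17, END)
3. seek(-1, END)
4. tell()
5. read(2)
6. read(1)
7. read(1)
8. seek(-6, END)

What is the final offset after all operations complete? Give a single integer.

Answer: 14

Derivation:
After 1 (read(8)): returned 'F5IGGA8G', offset=8
After 2 (seek(-17, END)): offset=3
After 3 (seek(-1, END)): offset=19
After 4 (tell()): offset=19
After 5 (read(2)): returned 'L', offset=20
After 6 (read(1)): returned '', offset=20
After 7 (read(1)): returned '', offset=20
After 8 (seek(-6, END)): offset=14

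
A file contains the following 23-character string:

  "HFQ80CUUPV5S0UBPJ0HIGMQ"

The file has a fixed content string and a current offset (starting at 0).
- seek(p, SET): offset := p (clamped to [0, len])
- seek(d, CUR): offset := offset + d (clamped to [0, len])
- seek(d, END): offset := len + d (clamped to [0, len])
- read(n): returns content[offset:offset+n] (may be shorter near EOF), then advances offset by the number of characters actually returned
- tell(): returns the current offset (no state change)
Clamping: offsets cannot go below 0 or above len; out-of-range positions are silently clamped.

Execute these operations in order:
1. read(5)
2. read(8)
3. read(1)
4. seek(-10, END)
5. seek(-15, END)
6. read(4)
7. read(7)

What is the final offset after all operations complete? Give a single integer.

Answer: 19

Derivation:
After 1 (read(5)): returned 'HFQ80', offset=5
After 2 (read(8)): returned 'CUUPV5S0', offset=13
After 3 (read(1)): returned 'U', offset=14
After 4 (seek(-10, END)): offset=13
After 5 (seek(-15, END)): offset=8
After 6 (read(4)): returned 'PV5S', offset=12
After 7 (read(7)): returned '0UBPJ0H', offset=19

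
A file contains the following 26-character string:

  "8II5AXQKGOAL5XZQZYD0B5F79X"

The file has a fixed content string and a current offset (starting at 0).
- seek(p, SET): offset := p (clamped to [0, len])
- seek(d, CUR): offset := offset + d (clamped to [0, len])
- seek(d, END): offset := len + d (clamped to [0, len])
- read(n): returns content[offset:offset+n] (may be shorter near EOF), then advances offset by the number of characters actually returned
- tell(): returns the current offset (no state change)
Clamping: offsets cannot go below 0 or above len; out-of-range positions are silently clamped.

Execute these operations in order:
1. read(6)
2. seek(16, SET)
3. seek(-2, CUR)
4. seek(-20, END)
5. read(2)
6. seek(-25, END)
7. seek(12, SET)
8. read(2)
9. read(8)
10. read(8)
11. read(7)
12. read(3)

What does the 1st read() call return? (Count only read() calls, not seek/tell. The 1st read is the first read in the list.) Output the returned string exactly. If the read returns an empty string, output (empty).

Answer: 8II5AX

Derivation:
After 1 (read(6)): returned '8II5AX', offset=6
After 2 (seek(16, SET)): offset=16
After 3 (seek(-2, CUR)): offset=14
After 4 (seek(-20, END)): offset=6
After 5 (read(2)): returned 'QK', offset=8
After 6 (seek(-25, END)): offset=1
After 7 (seek(12, SET)): offset=12
After 8 (read(2)): returned '5X', offset=14
After 9 (read(8)): returned 'ZQZYD0B5', offset=22
After 10 (read(8)): returned 'F79X', offset=26
After 11 (read(7)): returned '', offset=26
After 12 (read(3)): returned '', offset=26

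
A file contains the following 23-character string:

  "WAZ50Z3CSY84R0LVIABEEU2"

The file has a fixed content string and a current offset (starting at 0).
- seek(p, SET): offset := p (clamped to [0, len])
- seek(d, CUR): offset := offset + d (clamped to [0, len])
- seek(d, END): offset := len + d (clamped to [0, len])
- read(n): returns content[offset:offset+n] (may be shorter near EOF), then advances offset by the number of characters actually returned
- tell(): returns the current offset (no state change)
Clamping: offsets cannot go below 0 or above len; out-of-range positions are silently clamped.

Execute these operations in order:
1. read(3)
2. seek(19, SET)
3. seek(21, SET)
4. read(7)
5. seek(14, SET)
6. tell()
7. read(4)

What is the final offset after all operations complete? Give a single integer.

After 1 (read(3)): returned 'WAZ', offset=3
After 2 (seek(19, SET)): offset=19
After 3 (seek(21, SET)): offset=21
After 4 (read(7)): returned 'U2', offset=23
After 5 (seek(14, SET)): offset=14
After 6 (tell()): offset=14
After 7 (read(4)): returned 'LVIA', offset=18

Answer: 18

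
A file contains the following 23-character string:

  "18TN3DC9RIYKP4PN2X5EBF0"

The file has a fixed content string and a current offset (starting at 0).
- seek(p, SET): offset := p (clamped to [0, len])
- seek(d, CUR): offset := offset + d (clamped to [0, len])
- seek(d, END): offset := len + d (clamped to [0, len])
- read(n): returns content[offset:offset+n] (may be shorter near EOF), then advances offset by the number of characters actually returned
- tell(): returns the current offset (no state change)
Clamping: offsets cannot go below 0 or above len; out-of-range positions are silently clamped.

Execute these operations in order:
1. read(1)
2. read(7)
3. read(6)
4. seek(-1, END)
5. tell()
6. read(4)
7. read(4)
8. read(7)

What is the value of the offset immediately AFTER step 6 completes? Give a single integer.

Answer: 23

Derivation:
After 1 (read(1)): returned '1', offset=1
After 2 (read(7)): returned '8TN3DC9', offset=8
After 3 (read(6)): returned 'RIYKP4', offset=14
After 4 (seek(-1, END)): offset=22
After 5 (tell()): offset=22
After 6 (read(4)): returned '0', offset=23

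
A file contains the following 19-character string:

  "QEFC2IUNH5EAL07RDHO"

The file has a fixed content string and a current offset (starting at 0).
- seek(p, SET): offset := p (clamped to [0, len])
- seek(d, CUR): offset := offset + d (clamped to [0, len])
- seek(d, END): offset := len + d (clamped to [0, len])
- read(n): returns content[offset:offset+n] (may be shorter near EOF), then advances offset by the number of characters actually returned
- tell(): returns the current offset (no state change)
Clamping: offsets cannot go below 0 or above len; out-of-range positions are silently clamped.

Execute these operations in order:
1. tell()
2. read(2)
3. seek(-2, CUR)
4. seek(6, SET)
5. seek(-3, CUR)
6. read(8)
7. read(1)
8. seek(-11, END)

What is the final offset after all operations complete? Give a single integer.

After 1 (tell()): offset=0
After 2 (read(2)): returned 'QE', offset=2
After 3 (seek(-2, CUR)): offset=0
After 4 (seek(6, SET)): offset=6
After 5 (seek(-3, CUR)): offset=3
After 6 (read(8)): returned 'C2IUNH5E', offset=11
After 7 (read(1)): returned 'A', offset=12
After 8 (seek(-11, END)): offset=8

Answer: 8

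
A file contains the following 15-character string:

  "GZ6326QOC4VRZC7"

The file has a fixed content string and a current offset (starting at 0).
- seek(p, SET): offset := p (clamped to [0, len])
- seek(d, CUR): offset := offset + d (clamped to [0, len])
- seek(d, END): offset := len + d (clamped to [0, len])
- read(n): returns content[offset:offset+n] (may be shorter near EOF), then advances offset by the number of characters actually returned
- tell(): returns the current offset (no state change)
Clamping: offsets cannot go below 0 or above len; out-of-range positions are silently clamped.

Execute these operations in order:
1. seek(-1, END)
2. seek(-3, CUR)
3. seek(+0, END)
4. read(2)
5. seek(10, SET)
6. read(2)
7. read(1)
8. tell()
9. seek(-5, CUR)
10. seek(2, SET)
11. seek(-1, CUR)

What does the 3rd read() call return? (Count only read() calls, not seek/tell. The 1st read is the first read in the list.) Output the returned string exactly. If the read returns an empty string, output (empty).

After 1 (seek(-1, END)): offset=14
After 2 (seek(-3, CUR)): offset=11
After 3 (seek(+0, END)): offset=15
After 4 (read(2)): returned '', offset=15
After 5 (seek(10, SET)): offset=10
After 6 (read(2)): returned 'VR', offset=12
After 7 (read(1)): returned 'Z', offset=13
After 8 (tell()): offset=13
After 9 (seek(-5, CUR)): offset=8
After 10 (seek(2, SET)): offset=2
After 11 (seek(-1, CUR)): offset=1

Answer: Z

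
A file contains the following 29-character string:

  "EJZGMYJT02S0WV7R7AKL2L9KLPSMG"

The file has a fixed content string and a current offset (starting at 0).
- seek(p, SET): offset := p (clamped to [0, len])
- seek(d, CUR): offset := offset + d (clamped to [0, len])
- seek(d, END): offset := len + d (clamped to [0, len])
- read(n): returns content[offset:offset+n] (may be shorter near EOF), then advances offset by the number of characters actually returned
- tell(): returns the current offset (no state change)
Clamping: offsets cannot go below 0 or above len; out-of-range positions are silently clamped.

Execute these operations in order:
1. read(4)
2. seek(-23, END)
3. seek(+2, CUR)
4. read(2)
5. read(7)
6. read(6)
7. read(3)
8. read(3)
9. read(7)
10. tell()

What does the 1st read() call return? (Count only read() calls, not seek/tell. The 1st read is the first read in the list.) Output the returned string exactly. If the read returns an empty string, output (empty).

After 1 (read(4)): returned 'EJZG', offset=4
After 2 (seek(-23, END)): offset=6
After 3 (seek(+2, CUR)): offset=8
After 4 (read(2)): returned '02', offset=10
After 5 (read(7)): returned 'S0WV7R7', offset=17
After 6 (read(6)): returned 'AKL2L9', offset=23
After 7 (read(3)): returned 'KLP', offset=26
After 8 (read(3)): returned 'SMG', offset=29
After 9 (read(7)): returned '', offset=29
After 10 (tell()): offset=29

Answer: EJZG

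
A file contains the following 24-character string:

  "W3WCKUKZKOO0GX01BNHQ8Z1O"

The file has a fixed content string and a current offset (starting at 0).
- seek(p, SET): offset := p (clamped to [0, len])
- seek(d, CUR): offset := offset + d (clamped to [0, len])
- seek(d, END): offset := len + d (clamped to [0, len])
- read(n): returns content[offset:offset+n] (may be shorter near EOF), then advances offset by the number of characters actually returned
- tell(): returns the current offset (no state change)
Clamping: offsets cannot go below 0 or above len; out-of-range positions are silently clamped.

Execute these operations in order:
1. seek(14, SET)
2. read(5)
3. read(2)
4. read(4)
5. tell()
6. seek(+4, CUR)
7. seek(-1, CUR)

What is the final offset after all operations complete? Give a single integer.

Answer: 23

Derivation:
After 1 (seek(14, SET)): offset=14
After 2 (read(5)): returned '01BNH', offset=19
After 3 (read(2)): returned 'Q8', offset=21
After 4 (read(4)): returned 'Z1O', offset=24
After 5 (tell()): offset=24
After 6 (seek(+4, CUR)): offset=24
After 7 (seek(-1, CUR)): offset=23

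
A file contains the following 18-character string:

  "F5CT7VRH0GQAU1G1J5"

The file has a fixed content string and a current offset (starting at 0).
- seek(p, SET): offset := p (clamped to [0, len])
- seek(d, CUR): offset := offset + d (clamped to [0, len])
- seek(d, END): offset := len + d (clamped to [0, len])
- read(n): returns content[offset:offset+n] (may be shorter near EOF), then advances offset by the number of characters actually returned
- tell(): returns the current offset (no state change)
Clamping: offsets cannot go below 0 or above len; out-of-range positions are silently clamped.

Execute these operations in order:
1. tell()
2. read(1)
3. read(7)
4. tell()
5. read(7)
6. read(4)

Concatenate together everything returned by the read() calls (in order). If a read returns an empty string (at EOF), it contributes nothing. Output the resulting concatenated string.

After 1 (tell()): offset=0
After 2 (read(1)): returned 'F', offset=1
After 3 (read(7)): returned '5CT7VRH', offset=8
After 4 (tell()): offset=8
After 5 (read(7)): returned '0GQAU1G', offset=15
After 6 (read(4)): returned '1J5', offset=18

Answer: F5CT7VRH0GQAU1G1J5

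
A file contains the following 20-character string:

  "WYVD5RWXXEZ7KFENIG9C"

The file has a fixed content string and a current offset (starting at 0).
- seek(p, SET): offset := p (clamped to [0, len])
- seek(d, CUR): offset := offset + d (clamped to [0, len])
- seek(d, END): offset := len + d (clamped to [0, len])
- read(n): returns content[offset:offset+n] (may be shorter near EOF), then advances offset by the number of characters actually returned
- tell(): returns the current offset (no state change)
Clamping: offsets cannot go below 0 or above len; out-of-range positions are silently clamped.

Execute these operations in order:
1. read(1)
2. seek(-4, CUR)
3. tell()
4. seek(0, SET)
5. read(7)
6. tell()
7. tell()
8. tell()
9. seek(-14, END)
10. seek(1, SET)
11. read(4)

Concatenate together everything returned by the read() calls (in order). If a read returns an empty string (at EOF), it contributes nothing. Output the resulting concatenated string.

Answer: WWYVD5RWYVD5

Derivation:
After 1 (read(1)): returned 'W', offset=1
After 2 (seek(-4, CUR)): offset=0
After 3 (tell()): offset=0
After 4 (seek(0, SET)): offset=0
After 5 (read(7)): returned 'WYVD5RW', offset=7
After 6 (tell()): offset=7
After 7 (tell()): offset=7
After 8 (tell()): offset=7
After 9 (seek(-14, END)): offset=6
After 10 (seek(1, SET)): offset=1
After 11 (read(4)): returned 'YVD5', offset=5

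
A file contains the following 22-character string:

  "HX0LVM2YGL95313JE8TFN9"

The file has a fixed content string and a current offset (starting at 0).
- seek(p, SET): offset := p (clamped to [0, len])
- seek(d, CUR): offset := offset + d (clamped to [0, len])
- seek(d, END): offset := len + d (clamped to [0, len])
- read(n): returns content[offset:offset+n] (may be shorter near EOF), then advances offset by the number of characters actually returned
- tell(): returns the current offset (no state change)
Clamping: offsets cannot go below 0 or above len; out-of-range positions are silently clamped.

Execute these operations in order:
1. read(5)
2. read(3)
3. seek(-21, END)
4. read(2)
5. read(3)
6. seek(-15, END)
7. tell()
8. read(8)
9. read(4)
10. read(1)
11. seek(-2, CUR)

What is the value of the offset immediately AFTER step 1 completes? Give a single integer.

After 1 (read(5)): returned 'HX0LV', offset=5

Answer: 5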